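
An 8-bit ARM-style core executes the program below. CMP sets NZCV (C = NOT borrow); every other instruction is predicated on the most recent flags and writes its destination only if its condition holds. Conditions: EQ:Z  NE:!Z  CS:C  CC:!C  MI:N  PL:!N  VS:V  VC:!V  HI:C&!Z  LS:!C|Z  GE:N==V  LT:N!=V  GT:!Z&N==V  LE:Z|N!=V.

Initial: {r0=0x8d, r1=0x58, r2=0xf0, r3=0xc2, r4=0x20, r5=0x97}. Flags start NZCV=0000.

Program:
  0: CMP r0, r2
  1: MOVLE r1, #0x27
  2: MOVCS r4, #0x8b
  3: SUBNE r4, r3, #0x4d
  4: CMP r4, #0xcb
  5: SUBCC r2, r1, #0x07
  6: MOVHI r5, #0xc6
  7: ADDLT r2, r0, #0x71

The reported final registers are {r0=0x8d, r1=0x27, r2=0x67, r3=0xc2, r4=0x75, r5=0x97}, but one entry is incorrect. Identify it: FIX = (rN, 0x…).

0: ✓ CMP  NZCV=1000
1: ✓ MOVLE  r1←0x27
2: · MOVCS
3: ✓ SUBNE  r4←0x75
4: ✓ CMP  NZCV=1001
5: ✓ SUBCC  r2←0x20
6: · MOVHI
7: · ADDLT

FIX = (r2, 0x20)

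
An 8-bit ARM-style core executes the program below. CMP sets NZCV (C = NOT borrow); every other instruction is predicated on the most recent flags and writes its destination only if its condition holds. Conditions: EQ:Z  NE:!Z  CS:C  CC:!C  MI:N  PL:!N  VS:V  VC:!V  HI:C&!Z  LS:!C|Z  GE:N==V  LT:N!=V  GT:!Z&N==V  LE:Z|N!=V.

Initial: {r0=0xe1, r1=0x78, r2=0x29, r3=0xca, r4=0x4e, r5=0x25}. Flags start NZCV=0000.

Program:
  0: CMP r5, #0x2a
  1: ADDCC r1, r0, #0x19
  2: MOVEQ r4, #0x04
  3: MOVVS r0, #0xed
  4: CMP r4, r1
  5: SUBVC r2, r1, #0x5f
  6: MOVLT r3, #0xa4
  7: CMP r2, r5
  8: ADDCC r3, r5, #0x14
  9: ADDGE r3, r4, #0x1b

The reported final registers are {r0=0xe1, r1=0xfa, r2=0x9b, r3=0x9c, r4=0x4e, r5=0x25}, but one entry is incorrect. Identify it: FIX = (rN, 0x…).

[0] flags=1000 → (cmp)
[1] flags=1000 CC?T → r1=0xfa
[2] flags=1000 EQ?F → skip
[3] flags=1000 VS?F → skip
[4] flags=0000 → (cmp)
[5] flags=0000 VC?T → r2=0x9b
[6] flags=0000 LT?F → skip
[7] flags=0011 → (cmp)
[8] flags=0011 CC?F → skip
[9] flags=0011 GE?F → skip

FIX = (r3, 0xca)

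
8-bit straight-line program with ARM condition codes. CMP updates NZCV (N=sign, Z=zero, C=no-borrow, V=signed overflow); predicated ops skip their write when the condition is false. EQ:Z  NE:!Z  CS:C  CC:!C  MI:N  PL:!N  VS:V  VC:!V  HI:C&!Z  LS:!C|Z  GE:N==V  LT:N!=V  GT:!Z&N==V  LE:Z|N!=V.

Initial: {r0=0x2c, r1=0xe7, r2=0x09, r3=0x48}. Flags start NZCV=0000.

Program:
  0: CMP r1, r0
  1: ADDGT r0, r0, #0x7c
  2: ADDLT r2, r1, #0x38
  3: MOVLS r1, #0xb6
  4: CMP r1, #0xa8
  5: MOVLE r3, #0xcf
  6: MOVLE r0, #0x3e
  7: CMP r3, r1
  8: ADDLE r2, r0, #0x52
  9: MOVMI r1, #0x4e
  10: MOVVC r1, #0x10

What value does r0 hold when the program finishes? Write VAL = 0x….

[0] flags=1010 → (cmp)
[1] flags=1010 GT?F → skip
[2] flags=1010 LT?T → r2=0x1f
[3] flags=1010 LS?F → skip
[4] flags=0010 → (cmp)
[5] flags=0010 LE?F → skip
[6] flags=0010 LE?F → skip
[7] flags=0000 → (cmp)
[8] flags=0000 LE?F → skip
[9] flags=0000 MI?F → skip
[10] flags=0000 VC?T → r1=0x10

VAL = 0x2c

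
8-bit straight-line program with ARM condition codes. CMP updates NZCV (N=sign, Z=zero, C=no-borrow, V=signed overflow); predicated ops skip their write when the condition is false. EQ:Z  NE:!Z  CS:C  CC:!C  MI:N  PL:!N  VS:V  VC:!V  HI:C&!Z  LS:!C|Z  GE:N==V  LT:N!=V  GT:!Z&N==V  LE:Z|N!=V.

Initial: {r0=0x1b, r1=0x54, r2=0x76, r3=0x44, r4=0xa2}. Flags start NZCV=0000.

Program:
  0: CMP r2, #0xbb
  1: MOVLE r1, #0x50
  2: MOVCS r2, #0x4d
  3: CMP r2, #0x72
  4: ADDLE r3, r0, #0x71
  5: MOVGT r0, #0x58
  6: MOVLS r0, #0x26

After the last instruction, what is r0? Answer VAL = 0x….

VAL = 0x58

0: ✓ CMP  NZCV=1001
1: · MOVLE
2: · MOVCS
3: ✓ CMP  NZCV=0010
4: · ADDLE
5: ✓ MOVGT  r0←0x58
6: · MOVLS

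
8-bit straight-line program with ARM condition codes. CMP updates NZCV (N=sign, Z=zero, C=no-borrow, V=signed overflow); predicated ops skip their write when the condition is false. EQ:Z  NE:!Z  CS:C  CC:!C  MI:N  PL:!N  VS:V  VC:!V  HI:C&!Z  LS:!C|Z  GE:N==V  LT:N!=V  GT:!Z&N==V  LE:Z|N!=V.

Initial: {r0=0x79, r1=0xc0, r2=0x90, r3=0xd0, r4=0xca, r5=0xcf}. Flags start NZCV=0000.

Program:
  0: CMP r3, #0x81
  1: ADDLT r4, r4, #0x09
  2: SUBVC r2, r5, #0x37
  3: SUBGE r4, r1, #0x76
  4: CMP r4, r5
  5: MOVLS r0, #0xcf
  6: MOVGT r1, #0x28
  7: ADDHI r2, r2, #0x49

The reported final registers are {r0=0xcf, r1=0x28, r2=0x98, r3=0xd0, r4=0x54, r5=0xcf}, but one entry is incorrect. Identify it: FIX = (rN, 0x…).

FIX = (r4, 0x4a)

0: ✓ CMP  NZCV=0010
1: · ADDLT
2: ✓ SUBVC  r2←0x98
3: ✓ SUBGE  r4←0x4a
4: ✓ CMP  NZCV=0000
5: ✓ MOVLS  r0←0xcf
6: ✓ MOVGT  r1←0x28
7: · ADDHI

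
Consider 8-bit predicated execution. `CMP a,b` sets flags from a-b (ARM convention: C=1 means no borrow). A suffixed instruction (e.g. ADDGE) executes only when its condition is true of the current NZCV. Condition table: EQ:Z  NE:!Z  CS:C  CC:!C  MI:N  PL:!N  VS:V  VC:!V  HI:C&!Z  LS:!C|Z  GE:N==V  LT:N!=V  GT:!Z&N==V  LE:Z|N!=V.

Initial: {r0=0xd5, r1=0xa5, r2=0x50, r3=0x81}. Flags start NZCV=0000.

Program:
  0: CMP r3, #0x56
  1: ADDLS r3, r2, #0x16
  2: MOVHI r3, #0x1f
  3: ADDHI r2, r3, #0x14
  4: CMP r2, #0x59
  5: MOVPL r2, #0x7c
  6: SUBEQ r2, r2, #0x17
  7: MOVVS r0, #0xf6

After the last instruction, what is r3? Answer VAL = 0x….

VAL = 0x1f

0: ✓ CMP  NZCV=0011
1: · ADDLS
2: ✓ MOVHI  r3←0x1f
3: ✓ ADDHI  r2←0x33
4: ✓ CMP  NZCV=1000
5: · MOVPL
6: · SUBEQ
7: · MOVVS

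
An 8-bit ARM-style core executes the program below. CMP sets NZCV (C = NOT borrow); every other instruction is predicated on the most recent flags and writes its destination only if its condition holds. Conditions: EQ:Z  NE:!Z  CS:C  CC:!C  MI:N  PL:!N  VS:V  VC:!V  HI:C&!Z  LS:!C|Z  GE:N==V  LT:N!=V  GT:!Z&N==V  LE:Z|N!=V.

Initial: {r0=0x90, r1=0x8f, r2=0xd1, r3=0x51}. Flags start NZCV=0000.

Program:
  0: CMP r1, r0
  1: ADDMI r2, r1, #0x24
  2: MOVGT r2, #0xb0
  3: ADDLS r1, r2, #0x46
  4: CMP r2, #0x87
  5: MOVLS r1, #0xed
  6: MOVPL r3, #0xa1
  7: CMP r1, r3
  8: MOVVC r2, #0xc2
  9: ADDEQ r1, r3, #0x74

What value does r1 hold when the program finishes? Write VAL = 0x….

0: ✓ CMP  NZCV=1000
1: ✓ ADDMI  r2←0xb3
2: · MOVGT
3: ✓ ADDLS  r1←0xf9
4: ✓ CMP  NZCV=0010
5: · MOVLS
6: ✓ MOVPL  r3←0xa1
7: ✓ CMP  NZCV=0010
8: ✓ MOVVC  r2←0xc2
9: · ADDEQ

VAL = 0xf9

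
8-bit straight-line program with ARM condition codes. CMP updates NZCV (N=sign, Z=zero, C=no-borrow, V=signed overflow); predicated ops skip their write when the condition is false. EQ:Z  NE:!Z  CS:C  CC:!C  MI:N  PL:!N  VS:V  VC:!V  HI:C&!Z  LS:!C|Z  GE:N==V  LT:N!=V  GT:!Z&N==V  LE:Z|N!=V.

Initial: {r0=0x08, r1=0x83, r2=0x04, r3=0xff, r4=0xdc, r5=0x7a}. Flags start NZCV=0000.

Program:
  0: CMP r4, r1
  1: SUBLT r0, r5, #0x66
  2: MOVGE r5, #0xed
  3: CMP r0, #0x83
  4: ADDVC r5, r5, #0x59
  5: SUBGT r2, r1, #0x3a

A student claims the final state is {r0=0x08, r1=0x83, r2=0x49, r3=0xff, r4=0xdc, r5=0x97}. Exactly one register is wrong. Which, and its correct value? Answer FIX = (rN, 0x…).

FIX = (r5, 0xed)

[0] flags=0010 → (cmp)
[1] flags=0010 LT?F → skip
[2] flags=0010 GE?T → r5=0xed
[3] flags=1001 → (cmp)
[4] flags=1001 VC?F → skip
[5] flags=1001 GT?T → r2=0x49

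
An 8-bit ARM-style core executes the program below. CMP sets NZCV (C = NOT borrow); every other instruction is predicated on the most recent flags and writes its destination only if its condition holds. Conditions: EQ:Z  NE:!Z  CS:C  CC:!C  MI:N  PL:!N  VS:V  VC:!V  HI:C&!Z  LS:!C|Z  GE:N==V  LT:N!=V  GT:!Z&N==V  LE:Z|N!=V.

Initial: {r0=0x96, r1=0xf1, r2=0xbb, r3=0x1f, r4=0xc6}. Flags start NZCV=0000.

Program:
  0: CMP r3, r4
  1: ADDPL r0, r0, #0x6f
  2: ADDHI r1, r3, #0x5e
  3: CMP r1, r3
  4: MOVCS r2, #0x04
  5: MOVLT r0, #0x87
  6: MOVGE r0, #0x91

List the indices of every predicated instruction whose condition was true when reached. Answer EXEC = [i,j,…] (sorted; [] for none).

EXEC = [1,4,5]

0: ✓ CMP  NZCV=0000
1: ✓ ADDPL  r0←0x05
2: · ADDHI
3: ✓ CMP  NZCV=1010
4: ✓ MOVCS  r2←0x04
5: ✓ MOVLT  r0←0x87
6: · MOVGE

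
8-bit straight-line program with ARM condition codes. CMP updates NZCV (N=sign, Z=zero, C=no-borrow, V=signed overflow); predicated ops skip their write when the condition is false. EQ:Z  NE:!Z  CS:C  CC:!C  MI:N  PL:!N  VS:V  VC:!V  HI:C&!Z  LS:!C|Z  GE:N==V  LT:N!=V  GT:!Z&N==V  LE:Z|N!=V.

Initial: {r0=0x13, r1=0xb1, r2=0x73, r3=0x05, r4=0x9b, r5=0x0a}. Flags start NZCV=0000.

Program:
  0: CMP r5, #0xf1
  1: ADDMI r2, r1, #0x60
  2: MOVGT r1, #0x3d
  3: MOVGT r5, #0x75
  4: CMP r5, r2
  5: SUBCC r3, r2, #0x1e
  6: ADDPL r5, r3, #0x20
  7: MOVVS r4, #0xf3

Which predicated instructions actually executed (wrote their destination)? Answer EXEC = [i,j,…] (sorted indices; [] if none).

[0] flags=0000 → (cmp)
[1] flags=0000 MI?F → skip
[2] flags=0000 GT?T → r1=0x3d
[3] flags=0000 GT?T → r5=0x75
[4] flags=0010 → (cmp)
[5] flags=0010 CC?F → skip
[6] flags=0010 PL?T → r5=0x25
[7] flags=0010 VS?F → skip

EXEC = [2,3,6]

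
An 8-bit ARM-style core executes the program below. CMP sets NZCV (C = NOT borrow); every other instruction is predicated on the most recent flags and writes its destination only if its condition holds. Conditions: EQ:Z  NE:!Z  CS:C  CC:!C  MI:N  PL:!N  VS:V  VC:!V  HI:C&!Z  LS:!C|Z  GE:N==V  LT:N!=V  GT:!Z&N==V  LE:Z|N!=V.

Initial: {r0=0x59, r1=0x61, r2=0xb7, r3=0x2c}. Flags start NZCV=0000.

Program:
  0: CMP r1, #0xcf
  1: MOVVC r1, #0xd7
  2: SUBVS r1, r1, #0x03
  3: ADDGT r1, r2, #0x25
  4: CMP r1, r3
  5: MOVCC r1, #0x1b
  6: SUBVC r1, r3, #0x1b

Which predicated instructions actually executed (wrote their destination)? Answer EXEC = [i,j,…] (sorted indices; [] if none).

EXEC = [2,3,6]

[0] flags=1001 → (cmp)
[1] flags=1001 VC?F → skip
[2] flags=1001 VS?T → r1=0x5e
[3] flags=1001 GT?T → r1=0xdc
[4] flags=1010 → (cmp)
[5] flags=1010 CC?F → skip
[6] flags=1010 VC?T → r1=0x11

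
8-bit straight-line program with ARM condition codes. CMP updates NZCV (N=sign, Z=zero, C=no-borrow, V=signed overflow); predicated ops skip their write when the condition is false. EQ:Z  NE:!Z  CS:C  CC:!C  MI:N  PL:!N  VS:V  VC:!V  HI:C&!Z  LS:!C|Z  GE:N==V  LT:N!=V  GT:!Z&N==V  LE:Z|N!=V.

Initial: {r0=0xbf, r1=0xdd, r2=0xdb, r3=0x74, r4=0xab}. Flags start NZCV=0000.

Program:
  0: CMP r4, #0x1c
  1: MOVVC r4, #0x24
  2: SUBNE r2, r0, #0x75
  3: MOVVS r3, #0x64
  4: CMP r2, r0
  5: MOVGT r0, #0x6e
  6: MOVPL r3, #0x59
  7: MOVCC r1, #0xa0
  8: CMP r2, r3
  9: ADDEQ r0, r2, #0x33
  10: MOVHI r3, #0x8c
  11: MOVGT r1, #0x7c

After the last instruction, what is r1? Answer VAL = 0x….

VAL = 0xa0

0: ✓ CMP  NZCV=1010
1: ✓ MOVVC  r4←0x24
2: ✓ SUBNE  r2←0x4a
3: · MOVVS
4: ✓ CMP  NZCV=1001
5: ✓ MOVGT  r0←0x6e
6: · MOVPL
7: ✓ MOVCC  r1←0xa0
8: ✓ CMP  NZCV=1000
9: · ADDEQ
10: · MOVHI
11: · MOVGT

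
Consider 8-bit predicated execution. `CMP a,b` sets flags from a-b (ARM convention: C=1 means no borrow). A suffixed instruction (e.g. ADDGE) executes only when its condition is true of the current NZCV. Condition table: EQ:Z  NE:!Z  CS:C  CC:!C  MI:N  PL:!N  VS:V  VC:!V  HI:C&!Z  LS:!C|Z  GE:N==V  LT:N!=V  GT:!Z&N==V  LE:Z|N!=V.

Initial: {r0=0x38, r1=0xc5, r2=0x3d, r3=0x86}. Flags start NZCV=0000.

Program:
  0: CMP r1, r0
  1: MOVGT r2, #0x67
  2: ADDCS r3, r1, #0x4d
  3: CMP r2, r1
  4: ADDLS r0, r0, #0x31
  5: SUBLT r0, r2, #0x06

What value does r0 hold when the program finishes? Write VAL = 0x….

VAL = 0x69

0: ✓ CMP  NZCV=1010
1: · MOVGT
2: ✓ ADDCS  r3←0x12
3: ✓ CMP  NZCV=0000
4: ✓ ADDLS  r0←0x69
5: · SUBLT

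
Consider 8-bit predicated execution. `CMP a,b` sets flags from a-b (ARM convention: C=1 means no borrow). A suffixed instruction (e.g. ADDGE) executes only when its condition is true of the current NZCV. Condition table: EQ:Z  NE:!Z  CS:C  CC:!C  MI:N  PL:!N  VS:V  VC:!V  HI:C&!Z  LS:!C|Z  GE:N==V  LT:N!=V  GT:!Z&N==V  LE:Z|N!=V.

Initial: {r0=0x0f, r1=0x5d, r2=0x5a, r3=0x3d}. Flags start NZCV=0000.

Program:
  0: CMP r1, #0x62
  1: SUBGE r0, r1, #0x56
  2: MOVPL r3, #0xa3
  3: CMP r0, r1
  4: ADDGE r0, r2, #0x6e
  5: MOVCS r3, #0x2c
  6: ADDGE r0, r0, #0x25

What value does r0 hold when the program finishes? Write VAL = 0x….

VAL = 0x0f

[0] flags=1000 → (cmp)
[1] flags=1000 GE?F → skip
[2] flags=1000 PL?F → skip
[3] flags=1000 → (cmp)
[4] flags=1000 GE?F → skip
[5] flags=1000 CS?F → skip
[6] flags=1000 GE?F → skip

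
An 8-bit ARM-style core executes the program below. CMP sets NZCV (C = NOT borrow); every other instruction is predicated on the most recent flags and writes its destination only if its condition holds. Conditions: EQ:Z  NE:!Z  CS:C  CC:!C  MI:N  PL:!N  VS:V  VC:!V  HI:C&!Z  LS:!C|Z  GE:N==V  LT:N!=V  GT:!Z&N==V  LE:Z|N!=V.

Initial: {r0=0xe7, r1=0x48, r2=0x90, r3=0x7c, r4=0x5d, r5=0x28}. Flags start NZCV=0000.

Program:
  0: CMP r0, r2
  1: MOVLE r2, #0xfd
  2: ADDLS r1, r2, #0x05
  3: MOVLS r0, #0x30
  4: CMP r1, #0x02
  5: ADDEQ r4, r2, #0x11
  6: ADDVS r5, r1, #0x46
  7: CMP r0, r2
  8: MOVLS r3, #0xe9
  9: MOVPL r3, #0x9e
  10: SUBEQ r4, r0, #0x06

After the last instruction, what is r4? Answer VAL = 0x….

0: ✓ CMP  NZCV=0010
1: · MOVLE
2: · ADDLS
3: · MOVLS
4: ✓ CMP  NZCV=0010
5: · ADDEQ
6: · ADDVS
7: ✓ CMP  NZCV=0010
8: · MOVLS
9: ✓ MOVPL  r3←0x9e
10: · SUBEQ

VAL = 0x5d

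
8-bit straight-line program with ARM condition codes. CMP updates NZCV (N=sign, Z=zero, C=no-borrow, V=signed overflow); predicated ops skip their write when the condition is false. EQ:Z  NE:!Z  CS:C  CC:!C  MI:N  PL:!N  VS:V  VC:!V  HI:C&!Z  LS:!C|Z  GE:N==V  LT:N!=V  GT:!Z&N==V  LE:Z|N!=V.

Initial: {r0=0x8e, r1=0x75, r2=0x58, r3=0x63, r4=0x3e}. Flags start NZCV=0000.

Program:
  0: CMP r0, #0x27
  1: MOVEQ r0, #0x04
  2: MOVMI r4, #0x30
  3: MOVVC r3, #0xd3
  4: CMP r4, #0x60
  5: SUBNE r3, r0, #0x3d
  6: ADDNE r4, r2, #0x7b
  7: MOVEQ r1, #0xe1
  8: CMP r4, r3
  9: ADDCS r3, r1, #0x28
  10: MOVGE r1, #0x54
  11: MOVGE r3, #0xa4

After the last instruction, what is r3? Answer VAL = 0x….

0: ✓ CMP  NZCV=0011
1: · MOVEQ
2: · MOVMI
3: · MOVVC
4: ✓ CMP  NZCV=1000
5: ✓ SUBNE  r3←0x51
6: ✓ ADDNE  r4←0xd3
7: · MOVEQ
8: ✓ CMP  NZCV=1010
9: ✓ ADDCS  r3←0x9d
10: · MOVGE
11: · MOVGE

VAL = 0x9d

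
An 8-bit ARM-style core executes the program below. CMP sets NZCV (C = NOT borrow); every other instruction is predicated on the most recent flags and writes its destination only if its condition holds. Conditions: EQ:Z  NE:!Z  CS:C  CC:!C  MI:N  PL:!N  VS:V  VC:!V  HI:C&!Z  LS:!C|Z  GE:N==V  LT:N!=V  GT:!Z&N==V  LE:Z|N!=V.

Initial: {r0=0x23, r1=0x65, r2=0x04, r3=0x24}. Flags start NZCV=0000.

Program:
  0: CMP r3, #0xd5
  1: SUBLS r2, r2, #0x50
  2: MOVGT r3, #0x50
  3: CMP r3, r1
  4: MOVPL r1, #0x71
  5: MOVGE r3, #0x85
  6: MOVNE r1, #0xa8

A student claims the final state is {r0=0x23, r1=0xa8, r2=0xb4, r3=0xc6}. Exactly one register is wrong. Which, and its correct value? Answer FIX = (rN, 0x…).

[0] flags=0000 → (cmp)
[1] flags=0000 LS?T → r2=0xb4
[2] flags=0000 GT?T → r3=0x50
[3] flags=1000 → (cmp)
[4] flags=1000 PL?F → skip
[5] flags=1000 GE?F → skip
[6] flags=1000 NE?T → r1=0xa8

FIX = (r3, 0x50)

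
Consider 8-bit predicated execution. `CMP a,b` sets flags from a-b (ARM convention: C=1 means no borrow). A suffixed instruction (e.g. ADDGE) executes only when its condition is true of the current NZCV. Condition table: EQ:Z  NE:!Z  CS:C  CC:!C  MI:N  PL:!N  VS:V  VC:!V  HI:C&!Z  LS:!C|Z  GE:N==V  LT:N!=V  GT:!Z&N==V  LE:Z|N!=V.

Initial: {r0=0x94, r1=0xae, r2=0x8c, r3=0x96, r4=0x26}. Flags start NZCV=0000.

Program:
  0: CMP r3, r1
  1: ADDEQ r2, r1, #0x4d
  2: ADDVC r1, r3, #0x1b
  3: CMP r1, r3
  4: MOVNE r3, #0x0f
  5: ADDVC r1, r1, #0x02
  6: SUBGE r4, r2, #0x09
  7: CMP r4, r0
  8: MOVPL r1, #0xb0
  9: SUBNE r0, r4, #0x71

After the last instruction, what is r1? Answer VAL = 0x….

[0] flags=1000 → (cmp)
[1] flags=1000 EQ?F → skip
[2] flags=1000 VC?T → r1=0xb1
[3] flags=0010 → (cmp)
[4] flags=0010 NE?T → r3=0x0f
[5] flags=0010 VC?T → r1=0xb3
[6] flags=0010 GE?T → r4=0x83
[7] flags=1000 → (cmp)
[8] flags=1000 PL?F → skip
[9] flags=1000 NE?T → r0=0x12

VAL = 0xb3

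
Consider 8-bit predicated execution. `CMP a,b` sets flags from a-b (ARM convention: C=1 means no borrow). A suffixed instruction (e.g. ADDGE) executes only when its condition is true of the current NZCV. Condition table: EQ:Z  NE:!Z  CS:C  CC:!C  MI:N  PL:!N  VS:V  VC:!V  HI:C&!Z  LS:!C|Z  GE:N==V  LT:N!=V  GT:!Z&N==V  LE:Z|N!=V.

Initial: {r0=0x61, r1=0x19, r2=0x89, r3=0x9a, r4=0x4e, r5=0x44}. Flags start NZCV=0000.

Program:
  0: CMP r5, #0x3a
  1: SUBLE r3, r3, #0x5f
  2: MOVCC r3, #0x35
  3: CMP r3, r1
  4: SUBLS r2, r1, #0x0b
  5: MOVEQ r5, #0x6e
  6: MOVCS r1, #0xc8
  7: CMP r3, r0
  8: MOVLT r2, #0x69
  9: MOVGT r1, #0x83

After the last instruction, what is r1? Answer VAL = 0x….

VAL = 0xc8

[0] flags=0010 → (cmp)
[1] flags=0010 LE?F → skip
[2] flags=0010 CC?F → skip
[3] flags=1010 → (cmp)
[4] flags=1010 LS?F → skip
[5] flags=1010 EQ?F → skip
[6] flags=1010 CS?T → r1=0xc8
[7] flags=0011 → (cmp)
[8] flags=0011 LT?T → r2=0x69
[9] flags=0011 GT?F → skip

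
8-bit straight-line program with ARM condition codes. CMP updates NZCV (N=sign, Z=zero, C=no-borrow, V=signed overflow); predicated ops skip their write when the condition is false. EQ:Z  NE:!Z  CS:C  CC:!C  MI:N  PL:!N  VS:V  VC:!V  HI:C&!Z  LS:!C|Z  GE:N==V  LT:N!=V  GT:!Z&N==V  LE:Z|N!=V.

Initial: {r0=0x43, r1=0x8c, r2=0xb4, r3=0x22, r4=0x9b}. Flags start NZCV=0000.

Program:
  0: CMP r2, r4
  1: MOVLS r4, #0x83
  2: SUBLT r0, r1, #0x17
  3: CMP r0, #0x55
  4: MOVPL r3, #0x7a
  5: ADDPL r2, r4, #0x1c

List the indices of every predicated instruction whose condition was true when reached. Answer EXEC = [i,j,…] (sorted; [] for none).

EXEC = []

[0] flags=0010 → (cmp)
[1] flags=0010 LS?F → skip
[2] flags=0010 LT?F → skip
[3] flags=1000 → (cmp)
[4] flags=1000 PL?F → skip
[5] flags=1000 PL?F → skip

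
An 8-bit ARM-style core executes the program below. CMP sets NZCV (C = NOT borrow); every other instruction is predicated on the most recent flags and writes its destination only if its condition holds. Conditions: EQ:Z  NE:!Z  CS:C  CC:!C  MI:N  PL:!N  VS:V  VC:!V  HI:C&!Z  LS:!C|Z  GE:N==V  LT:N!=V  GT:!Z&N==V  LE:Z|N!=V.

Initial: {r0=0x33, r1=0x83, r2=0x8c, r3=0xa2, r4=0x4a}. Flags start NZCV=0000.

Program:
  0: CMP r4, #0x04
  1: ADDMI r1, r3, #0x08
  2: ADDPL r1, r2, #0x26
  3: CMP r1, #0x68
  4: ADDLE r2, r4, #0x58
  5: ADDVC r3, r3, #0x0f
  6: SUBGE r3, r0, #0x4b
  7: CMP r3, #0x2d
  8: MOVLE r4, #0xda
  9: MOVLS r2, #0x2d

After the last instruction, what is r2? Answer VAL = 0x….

VAL = 0xa2

[0] flags=0010 → (cmp)
[1] flags=0010 MI?F → skip
[2] flags=0010 PL?T → r1=0xb2
[3] flags=0011 → (cmp)
[4] flags=0011 LE?T → r2=0xa2
[5] flags=0011 VC?F → skip
[6] flags=0011 GE?F → skip
[7] flags=0011 → (cmp)
[8] flags=0011 LE?T → r4=0xda
[9] flags=0011 LS?F → skip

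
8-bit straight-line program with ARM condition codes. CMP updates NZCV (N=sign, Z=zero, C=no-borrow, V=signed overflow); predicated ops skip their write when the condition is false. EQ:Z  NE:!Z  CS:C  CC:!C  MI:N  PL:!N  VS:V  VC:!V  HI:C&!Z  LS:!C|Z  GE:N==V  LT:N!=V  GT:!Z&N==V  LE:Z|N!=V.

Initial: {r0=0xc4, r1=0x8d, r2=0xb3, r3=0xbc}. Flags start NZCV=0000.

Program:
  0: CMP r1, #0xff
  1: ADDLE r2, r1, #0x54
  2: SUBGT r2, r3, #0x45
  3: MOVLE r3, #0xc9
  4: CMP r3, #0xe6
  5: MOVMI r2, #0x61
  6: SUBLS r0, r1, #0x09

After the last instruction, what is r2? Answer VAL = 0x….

0: ✓ CMP  NZCV=1000
1: ✓ ADDLE  r2←0xe1
2: · SUBGT
3: ✓ MOVLE  r3←0xc9
4: ✓ CMP  NZCV=1000
5: ✓ MOVMI  r2←0x61
6: ✓ SUBLS  r0←0x84

VAL = 0x61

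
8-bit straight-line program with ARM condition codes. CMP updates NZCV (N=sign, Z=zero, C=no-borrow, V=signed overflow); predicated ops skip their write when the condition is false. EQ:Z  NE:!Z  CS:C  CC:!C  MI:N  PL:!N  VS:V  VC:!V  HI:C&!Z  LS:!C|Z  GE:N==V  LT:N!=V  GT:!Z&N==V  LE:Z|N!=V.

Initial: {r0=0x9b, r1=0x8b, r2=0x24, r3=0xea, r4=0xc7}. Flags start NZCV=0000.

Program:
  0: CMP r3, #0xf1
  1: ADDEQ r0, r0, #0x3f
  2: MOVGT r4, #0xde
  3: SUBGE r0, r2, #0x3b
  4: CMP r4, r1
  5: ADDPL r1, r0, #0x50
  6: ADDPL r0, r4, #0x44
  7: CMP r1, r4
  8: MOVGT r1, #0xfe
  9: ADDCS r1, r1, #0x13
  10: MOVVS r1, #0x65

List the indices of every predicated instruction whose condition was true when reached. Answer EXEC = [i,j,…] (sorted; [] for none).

0: ✓ CMP  NZCV=1000
1: · ADDEQ
2: · MOVGT
3: · SUBGE
4: ✓ CMP  NZCV=0010
5: ✓ ADDPL  r1←0xeb
6: ✓ ADDPL  r0←0x0b
7: ✓ CMP  NZCV=0010
8: ✓ MOVGT  r1←0xfe
9: ✓ ADDCS  r1←0x11
10: · MOVVS

EXEC = [5,6,8,9]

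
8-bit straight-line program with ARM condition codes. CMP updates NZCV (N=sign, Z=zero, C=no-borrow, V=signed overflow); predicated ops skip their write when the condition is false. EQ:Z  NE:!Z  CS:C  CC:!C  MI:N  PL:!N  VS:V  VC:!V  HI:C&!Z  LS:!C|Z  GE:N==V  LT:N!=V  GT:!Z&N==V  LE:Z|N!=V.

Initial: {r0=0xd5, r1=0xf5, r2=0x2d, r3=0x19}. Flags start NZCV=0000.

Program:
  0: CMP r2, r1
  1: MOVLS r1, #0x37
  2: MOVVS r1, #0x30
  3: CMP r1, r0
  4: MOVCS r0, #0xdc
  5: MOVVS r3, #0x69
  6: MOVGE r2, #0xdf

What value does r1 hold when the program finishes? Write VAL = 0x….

VAL = 0x37

0: ✓ CMP  NZCV=0000
1: ✓ MOVLS  r1←0x37
2: · MOVVS
3: ✓ CMP  NZCV=0000
4: · MOVCS
5: · MOVVS
6: ✓ MOVGE  r2←0xdf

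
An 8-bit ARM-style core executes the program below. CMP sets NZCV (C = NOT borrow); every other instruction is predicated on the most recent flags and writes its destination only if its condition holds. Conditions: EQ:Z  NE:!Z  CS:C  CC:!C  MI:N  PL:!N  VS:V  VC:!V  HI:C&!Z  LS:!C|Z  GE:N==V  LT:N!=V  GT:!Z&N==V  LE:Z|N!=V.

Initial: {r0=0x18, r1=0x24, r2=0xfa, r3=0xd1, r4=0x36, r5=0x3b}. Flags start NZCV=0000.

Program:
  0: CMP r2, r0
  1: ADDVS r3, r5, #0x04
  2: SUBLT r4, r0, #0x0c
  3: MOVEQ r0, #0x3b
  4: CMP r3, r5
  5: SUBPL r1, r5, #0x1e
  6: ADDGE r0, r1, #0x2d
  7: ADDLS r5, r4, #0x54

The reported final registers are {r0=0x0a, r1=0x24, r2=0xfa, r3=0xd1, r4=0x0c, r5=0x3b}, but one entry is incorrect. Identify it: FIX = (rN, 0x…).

FIX = (r0, 0x18)

0: ✓ CMP  NZCV=1010
1: · ADDVS
2: ✓ SUBLT  r4←0x0c
3: · MOVEQ
4: ✓ CMP  NZCV=1010
5: · SUBPL
6: · ADDGE
7: · ADDLS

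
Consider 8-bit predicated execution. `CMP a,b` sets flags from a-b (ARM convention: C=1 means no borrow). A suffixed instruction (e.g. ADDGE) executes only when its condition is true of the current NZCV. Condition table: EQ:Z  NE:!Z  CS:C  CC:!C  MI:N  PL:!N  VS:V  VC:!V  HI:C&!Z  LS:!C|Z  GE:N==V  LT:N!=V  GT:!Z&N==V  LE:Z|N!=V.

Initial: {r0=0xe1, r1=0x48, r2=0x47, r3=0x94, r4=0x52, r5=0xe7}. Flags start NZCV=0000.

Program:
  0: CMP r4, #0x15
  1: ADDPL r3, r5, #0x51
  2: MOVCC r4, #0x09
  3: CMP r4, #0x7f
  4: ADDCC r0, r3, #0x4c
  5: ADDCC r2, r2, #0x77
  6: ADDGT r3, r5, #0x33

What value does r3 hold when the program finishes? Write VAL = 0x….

[0] flags=0010 → (cmp)
[1] flags=0010 PL?T → r3=0x38
[2] flags=0010 CC?F → skip
[3] flags=1000 → (cmp)
[4] flags=1000 CC?T → r0=0x84
[5] flags=1000 CC?T → r2=0xbe
[6] flags=1000 GT?F → skip

VAL = 0x38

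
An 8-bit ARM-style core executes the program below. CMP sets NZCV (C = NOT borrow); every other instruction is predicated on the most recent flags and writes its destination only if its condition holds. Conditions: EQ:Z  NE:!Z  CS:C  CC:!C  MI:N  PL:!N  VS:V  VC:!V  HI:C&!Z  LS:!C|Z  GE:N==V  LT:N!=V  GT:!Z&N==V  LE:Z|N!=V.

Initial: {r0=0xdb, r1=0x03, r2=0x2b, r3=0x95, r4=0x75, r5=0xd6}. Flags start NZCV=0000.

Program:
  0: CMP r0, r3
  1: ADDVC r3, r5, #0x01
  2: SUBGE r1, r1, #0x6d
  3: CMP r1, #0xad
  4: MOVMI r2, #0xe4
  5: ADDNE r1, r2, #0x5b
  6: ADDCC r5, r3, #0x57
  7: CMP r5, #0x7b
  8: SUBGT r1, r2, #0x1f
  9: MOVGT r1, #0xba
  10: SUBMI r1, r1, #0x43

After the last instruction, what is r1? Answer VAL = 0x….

VAL = 0xfc

0: ✓ CMP  NZCV=0010
1: ✓ ADDVC  r3←0xd7
2: ✓ SUBGE  r1←0x96
3: ✓ CMP  NZCV=1000
4: ✓ MOVMI  r2←0xe4
5: ✓ ADDNE  r1←0x3f
6: ✓ ADDCC  r5←0x2e
7: ✓ CMP  NZCV=1000
8: · SUBGT
9: · MOVGT
10: ✓ SUBMI  r1←0xfc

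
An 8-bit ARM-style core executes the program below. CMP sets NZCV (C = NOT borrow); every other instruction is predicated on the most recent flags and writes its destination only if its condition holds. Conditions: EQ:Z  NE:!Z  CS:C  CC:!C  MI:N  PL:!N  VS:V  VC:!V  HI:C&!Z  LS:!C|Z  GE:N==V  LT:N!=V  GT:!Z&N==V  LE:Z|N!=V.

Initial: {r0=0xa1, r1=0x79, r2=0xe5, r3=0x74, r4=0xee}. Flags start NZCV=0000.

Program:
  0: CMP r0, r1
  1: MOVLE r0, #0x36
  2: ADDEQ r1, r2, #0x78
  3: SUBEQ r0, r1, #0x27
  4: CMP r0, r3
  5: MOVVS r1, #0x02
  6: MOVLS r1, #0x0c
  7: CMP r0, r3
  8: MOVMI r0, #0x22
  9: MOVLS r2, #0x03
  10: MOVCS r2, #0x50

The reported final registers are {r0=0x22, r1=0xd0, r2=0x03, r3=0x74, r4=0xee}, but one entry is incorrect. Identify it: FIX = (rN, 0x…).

FIX = (r1, 0x0c)

0: ✓ CMP  NZCV=0011
1: ✓ MOVLE  r0←0x36
2: · ADDEQ
3: · SUBEQ
4: ✓ CMP  NZCV=1000
5: · MOVVS
6: ✓ MOVLS  r1←0x0c
7: ✓ CMP  NZCV=1000
8: ✓ MOVMI  r0←0x22
9: ✓ MOVLS  r2←0x03
10: · MOVCS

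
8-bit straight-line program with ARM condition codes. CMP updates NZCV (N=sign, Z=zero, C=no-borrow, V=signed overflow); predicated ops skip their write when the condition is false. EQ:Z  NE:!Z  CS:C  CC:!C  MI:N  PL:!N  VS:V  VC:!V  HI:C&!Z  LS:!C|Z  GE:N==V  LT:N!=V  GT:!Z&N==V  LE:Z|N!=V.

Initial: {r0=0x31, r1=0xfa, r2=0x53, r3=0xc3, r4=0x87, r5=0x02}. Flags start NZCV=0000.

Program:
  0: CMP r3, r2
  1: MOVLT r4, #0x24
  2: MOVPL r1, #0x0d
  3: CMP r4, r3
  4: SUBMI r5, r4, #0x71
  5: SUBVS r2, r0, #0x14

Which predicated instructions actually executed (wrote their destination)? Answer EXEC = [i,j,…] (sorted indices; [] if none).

EXEC = [1,2]

[0] flags=0011 → (cmp)
[1] flags=0011 LT?T → r4=0x24
[2] flags=0011 PL?T → r1=0x0d
[3] flags=0000 → (cmp)
[4] flags=0000 MI?F → skip
[5] flags=0000 VS?F → skip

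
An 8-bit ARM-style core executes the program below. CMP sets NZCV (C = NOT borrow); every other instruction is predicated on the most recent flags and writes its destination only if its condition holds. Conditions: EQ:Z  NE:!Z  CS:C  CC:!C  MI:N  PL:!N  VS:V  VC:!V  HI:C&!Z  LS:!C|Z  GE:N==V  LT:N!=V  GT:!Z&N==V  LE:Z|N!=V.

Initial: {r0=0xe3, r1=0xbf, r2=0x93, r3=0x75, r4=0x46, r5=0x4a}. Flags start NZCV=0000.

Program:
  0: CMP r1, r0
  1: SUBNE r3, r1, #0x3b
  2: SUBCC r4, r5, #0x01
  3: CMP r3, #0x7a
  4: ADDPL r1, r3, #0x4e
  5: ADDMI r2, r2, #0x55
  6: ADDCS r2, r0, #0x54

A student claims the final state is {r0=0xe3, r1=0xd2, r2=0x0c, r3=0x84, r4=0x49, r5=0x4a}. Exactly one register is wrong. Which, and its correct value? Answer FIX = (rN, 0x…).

FIX = (r2, 0x37)

0: ✓ CMP  NZCV=1000
1: ✓ SUBNE  r3←0x84
2: ✓ SUBCC  r4←0x49
3: ✓ CMP  NZCV=0011
4: ✓ ADDPL  r1←0xd2
5: · ADDMI
6: ✓ ADDCS  r2←0x37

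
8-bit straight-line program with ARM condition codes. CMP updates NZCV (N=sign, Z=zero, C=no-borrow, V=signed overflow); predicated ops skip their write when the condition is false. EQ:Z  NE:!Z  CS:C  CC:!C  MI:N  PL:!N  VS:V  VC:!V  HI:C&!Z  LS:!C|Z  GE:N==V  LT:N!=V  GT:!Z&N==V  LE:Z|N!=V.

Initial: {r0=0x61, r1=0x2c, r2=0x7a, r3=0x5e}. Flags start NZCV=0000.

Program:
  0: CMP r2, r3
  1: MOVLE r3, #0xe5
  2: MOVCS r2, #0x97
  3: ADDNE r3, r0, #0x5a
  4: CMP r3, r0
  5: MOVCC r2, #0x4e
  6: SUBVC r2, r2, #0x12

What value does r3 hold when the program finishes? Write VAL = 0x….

VAL = 0xbb

[0] flags=0010 → (cmp)
[1] flags=0010 LE?F → skip
[2] flags=0010 CS?T → r2=0x97
[3] flags=0010 NE?T → r3=0xbb
[4] flags=0011 → (cmp)
[5] flags=0011 CC?F → skip
[6] flags=0011 VC?F → skip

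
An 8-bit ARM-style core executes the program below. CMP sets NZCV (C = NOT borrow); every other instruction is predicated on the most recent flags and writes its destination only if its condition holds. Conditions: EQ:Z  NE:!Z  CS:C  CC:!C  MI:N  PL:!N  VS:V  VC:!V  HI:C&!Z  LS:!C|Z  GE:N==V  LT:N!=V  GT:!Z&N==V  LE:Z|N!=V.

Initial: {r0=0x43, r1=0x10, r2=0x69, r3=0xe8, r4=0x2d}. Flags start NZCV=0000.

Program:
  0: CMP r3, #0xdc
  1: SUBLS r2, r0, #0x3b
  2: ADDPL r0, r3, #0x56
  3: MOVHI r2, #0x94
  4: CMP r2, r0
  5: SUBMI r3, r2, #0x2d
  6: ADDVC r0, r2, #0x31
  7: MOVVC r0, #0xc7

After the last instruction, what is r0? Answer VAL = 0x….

VAL = 0x3e

0: ✓ CMP  NZCV=0010
1: · SUBLS
2: ✓ ADDPL  r0←0x3e
3: ✓ MOVHI  r2←0x94
4: ✓ CMP  NZCV=0011
5: · SUBMI
6: · ADDVC
7: · MOVVC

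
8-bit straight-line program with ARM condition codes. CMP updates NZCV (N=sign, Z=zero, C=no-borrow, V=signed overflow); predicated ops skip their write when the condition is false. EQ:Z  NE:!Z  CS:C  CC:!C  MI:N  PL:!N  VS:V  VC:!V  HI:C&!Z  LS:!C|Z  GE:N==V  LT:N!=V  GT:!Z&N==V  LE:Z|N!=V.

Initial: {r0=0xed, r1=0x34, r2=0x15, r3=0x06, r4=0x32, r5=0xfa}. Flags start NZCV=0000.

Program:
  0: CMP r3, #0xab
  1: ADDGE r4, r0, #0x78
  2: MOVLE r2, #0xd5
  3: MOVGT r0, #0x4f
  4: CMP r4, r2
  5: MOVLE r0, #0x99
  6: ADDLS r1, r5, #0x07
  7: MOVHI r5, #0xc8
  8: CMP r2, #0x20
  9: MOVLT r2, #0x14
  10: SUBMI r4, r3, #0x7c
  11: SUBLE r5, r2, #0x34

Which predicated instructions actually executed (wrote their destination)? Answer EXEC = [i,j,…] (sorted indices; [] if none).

[0] flags=0000 → (cmp)
[1] flags=0000 GE?T → r4=0x65
[2] flags=0000 LE?F → skip
[3] flags=0000 GT?T → r0=0x4f
[4] flags=0010 → (cmp)
[5] flags=0010 LE?F → skip
[6] flags=0010 LS?F → skip
[7] flags=0010 HI?T → r5=0xc8
[8] flags=1000 → (cmp)
[9] flags=1000 LT?T → r2=0x14
[10] flags=1000 MI?T → r4=0x8a
[11] flags=1000 LE?T → r5=0xe0

EXEC = [1,3,7,9,10,11]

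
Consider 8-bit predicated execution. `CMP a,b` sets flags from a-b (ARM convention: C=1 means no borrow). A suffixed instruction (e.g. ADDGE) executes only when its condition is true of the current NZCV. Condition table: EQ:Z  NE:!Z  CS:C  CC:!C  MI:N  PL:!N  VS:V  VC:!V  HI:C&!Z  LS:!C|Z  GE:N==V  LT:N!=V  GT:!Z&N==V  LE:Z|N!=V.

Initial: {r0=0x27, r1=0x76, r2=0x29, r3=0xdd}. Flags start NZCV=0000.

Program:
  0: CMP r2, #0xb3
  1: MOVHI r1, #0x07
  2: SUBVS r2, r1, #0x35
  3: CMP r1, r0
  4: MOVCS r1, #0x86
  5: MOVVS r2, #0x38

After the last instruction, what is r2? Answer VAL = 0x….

0: ✓ CMP  NZCV=0000
1: · MOVHI
2: · SUBVS
3: ✓ CMP  NZCV=0010
4: ✓ MOVCS  r1←0x86
5: · MOVVS

VAL = 0x29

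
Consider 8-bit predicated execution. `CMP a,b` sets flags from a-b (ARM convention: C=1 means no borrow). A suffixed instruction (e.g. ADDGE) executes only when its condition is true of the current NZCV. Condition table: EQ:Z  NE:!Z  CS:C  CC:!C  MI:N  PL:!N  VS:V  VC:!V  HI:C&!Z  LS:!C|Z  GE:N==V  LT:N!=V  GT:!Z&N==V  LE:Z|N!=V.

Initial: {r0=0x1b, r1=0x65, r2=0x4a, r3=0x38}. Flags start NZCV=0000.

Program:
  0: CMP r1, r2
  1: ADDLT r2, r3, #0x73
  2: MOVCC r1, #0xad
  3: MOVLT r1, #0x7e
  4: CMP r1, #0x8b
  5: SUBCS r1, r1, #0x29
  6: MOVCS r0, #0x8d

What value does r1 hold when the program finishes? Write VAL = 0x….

0: ✓ CMP  NZCV=0010
1: · ADDLT
2: · MOVCC
3: · MOVLT
4: ✓ CMP  NZCV=1001
5: · SUBCS
6: · MOVCS

VAL = 0x65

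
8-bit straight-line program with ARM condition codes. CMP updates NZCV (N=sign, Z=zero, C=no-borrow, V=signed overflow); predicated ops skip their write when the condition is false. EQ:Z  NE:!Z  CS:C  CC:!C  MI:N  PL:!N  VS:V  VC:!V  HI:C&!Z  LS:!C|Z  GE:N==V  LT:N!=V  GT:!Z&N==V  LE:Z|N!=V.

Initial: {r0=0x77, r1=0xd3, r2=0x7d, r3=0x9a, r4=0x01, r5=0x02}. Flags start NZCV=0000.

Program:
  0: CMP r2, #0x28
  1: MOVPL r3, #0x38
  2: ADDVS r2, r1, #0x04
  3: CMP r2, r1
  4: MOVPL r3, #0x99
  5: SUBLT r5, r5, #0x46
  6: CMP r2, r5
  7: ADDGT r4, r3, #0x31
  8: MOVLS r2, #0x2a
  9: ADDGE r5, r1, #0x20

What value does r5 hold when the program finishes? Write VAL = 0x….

VAL = 0xf3

[0] flags=0010 → (cmp)
[1] flags=0010 PL?T → r3=0x38
[2] flags=0010 VS?F → skip
[3] flags=1001 → (cmp)
[4] flags=1001 PL?F → skip
[5] flags=1001 LT?F → skip
[6] flags=0010 → (cmp)
[7] flags=0010 GT?T → r4=0x69
[8] flags=0010 LS?F → skip
[9] flags=0010 GE?T → r5=0xf3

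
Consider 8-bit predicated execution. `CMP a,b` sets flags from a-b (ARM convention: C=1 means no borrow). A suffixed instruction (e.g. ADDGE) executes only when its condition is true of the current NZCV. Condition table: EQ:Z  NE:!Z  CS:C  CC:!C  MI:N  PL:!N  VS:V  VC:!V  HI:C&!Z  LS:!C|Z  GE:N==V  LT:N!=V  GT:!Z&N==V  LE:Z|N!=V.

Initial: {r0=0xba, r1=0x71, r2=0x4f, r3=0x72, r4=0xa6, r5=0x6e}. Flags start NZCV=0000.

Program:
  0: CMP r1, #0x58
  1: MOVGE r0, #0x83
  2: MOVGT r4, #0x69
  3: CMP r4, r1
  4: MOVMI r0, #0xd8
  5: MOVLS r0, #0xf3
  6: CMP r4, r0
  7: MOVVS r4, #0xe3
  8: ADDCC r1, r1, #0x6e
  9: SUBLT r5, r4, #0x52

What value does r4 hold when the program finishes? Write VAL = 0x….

VAL = 0x69

0: ✓ CMP  NZCV=0010
1: ✓ MOVGE  r0←0x83
2: ✓ MOVGT  r4←0x69
3: ✓ CMP  NZCV=1000
4: ✓ MOVMI  r0←0xd8
5: ✓ MOVLS  r0←0xf3
6: ✓ CMP  NZCV=0000
7: · MOVVS
8: ✓ ADDCC  r1←0xdf
9: · SUBLT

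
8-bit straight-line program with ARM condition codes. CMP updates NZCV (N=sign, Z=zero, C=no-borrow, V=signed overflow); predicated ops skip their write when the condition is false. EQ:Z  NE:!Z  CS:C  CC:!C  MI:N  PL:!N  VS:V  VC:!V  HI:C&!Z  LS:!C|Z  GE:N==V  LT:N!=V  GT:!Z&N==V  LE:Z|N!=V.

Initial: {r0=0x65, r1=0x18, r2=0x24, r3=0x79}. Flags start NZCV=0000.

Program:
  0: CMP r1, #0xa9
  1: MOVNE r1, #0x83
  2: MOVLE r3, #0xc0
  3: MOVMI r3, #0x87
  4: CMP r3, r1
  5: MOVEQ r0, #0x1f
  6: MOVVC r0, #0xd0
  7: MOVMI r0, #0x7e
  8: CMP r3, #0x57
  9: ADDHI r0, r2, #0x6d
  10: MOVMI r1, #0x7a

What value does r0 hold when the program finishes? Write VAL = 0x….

0: ✓ CMP  NZCV=0000
1: ✓ MOVNE  r1←0x83
2: · MOVLE
3: · MOVMI
4: ✓ CMP  NZCV=1001
5: · MOVEQ
6: · MOVVC
7: ✓ MOVMI  r0←0x7e
8: ✓ CMP  NZCV=0010
9: ✓ ADDHI  r0←0x91
10: · MOVMI

VAL = 0x91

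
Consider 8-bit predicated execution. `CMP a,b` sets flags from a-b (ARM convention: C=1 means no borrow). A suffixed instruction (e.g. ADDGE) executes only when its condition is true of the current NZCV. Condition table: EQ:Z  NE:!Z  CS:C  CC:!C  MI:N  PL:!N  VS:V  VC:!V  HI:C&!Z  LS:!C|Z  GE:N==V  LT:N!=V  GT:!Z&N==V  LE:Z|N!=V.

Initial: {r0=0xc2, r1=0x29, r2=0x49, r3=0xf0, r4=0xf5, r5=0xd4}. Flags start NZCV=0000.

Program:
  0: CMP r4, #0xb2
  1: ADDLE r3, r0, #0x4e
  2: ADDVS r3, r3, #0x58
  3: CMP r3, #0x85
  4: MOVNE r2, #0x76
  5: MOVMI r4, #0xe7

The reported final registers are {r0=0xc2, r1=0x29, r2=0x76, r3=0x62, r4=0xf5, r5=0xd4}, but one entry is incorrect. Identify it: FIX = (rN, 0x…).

[0] flags=0010 → (cmp)
[1] flags=0010 LE?F → skip
[2] flags=0010 VS?F → skip
[3] flags=0010 → (cmp)
[4] flags=0010 NE?T → r2=0x76
[5] flags=0010 MI?F → skip

FIX = (r3, 0xf0)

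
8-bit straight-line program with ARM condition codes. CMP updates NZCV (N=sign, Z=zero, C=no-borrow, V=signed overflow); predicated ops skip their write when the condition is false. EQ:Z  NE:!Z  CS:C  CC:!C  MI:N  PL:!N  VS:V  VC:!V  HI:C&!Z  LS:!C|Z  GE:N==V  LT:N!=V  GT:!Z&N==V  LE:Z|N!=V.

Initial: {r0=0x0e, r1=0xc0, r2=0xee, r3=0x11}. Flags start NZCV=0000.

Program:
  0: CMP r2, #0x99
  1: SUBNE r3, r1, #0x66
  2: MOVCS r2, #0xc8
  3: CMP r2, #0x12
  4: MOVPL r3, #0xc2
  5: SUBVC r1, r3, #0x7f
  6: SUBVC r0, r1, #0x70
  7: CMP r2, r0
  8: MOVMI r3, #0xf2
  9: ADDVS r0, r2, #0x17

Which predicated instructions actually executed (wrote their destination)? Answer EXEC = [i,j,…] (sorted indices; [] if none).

EXEC = [1,2,5,6,9]

[0] flags=0010 → (cmp)
[1] flags=0010 NE?T → r3=0x5a
[2] flags=0010 CS?T → r2=0xc8
[3] flags=1010 → (cmp)
[4] flags=1010 PL?F → skip
[5] flags=1010 VC?T → r1=0xdb
[6] flags=1010 VC?T → r0=0x6b
[7] flags=0011 → (cmp)
[8] flags=0011 MI?F → skip
[9] flags=0011 VS?T → r0=0xdf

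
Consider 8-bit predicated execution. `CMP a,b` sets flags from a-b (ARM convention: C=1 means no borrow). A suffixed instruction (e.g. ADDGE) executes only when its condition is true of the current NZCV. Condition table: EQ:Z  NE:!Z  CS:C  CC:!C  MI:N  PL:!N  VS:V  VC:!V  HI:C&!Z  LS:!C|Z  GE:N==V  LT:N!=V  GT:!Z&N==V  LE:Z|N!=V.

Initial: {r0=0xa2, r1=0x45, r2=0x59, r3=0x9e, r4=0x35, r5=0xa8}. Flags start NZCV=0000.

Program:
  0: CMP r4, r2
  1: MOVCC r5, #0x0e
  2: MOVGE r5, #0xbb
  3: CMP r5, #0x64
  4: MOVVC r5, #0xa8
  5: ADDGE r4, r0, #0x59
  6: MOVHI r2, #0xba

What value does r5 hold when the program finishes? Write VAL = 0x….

VAL = 0xa8

[0] flags=1000 → (cmp)
[1] flags=1000 CC?T → r5=0x0e
[2] flags=1000 GE?F → skip
[3] flags=1000 → (cmp)
[4] flags=1000 VC?T → r5=0xa8
[5] flags=1000 GE?F → skip
[6] flags=1000 HI?F → skip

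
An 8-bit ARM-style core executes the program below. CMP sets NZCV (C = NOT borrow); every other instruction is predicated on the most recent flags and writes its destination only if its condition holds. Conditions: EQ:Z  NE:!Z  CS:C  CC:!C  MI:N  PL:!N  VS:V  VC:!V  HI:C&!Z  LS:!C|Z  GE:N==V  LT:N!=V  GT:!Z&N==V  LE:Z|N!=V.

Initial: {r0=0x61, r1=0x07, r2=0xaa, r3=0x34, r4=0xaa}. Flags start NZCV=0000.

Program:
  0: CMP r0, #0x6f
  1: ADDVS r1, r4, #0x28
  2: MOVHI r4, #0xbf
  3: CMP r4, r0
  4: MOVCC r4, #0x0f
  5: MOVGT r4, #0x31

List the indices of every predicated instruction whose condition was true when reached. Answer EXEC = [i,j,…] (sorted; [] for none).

[0] flags=1000 → (cmp)
[1] flags=1000 VS?F → skip
[2] flags=1000 HI?F → skip
[3] flags=0011 → (cmp)
[4] flags=0011 CC?F → skip
[5] flags=0011 GT?F → skip

EXEC = []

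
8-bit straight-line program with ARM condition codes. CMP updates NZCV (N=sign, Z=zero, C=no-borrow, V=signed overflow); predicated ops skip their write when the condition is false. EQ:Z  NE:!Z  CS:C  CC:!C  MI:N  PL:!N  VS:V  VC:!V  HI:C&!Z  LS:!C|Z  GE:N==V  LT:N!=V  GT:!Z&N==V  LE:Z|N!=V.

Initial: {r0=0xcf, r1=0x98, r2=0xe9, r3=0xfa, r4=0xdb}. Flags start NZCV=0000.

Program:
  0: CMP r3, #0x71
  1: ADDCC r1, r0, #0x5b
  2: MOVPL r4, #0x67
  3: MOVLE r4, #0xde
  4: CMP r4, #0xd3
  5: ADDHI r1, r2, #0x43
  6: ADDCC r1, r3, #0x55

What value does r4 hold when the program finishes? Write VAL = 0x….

[0] flags=1010 → (cmp)
[1] flags=1010 CC?F → skip
[2] flags=1010 PL?F → skip
[3] flags=1010 LE?T → r4=0xde
[4] flags=0010 → (cmp)
[5] flags=0010 HI?T → r1=0x2c
[6] flags=0010 CC?F → skip

VAL = 0xde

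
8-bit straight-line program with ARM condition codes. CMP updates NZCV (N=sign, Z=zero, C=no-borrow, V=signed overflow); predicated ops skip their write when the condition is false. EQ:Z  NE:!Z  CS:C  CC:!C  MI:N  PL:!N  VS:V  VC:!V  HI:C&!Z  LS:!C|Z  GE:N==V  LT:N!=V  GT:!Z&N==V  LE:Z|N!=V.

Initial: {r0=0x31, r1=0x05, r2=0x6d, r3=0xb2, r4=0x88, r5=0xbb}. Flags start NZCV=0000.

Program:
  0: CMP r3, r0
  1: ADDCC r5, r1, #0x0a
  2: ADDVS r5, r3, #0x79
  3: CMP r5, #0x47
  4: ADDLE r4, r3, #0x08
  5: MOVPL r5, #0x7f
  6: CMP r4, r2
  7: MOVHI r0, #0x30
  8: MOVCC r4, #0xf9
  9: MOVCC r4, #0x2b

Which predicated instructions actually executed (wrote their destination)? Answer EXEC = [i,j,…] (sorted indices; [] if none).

EXEC = [4,5,7]

0: ✓ CMP  NZCV=1010
1: · ADDCC
2: · ADDVS
3: ✓ CMP  NZCV=0011
4: ✓ ADDLE  r4←0xba
5: ✓ MOVPL  r5←0x7f
6: ✓ CMP  NZCV=0011
7: ✓ MOVHI  r0←0x30
8: · MOVCC
9: · MOVCC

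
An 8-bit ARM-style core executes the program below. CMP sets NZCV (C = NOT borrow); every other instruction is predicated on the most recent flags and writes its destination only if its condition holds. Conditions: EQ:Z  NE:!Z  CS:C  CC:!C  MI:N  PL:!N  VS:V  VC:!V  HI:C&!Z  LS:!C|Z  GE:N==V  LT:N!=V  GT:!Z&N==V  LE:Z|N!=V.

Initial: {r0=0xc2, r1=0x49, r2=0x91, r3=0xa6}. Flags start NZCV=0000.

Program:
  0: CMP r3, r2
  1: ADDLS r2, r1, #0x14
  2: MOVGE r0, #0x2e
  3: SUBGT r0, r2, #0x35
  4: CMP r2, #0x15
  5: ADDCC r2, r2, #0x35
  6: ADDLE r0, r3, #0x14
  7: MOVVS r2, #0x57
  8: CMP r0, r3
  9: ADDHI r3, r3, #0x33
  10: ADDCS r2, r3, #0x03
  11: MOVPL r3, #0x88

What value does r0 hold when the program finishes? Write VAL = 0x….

VAL = 0xba

[0] flags=0010 → (cmp)
[1] flags=0010 LS?F → skip
[2] flags=0010 GE?T → r0=0x2e
[3] flags=0010 GT?T → r0=0x5c
[4] flags=0011 → (cmp)
[5] flags=0011 CC?F → skip
[6] flags=0011 LE?T → r0=0xba
[7] flags=0011 VS?T → r2=0x57
[8] flags=0010 → (cmp)
[9] flags=0010 HI?T → r3=0xd9
[10] flags=0010 CS?T → r2=0xdc
[11] flags=0010 PL?T → r3=0x88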